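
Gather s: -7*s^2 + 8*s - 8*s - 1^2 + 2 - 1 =-7*s^2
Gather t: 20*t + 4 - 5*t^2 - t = -5*t^2 + 19*t + 4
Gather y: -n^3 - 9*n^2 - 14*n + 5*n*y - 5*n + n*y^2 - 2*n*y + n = -n^3 - 9*n^2 + n*y^2 + 3*n*y - 18*n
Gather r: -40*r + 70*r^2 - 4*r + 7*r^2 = 77*r^2 - 44*r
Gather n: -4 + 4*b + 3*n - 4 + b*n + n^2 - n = 4*b + n^2 + n*(b + 2) - 8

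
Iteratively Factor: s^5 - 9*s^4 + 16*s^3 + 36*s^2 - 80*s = (s - 5)*(s^4 - 4*s^3 - 4*s^2 + 16*s) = (s - 5)*(s - 2)*(s^3 - 2*s^2 - 8*s) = (s - 5)*(s - 2)*(s + 2)*(s^2 - 4*s) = s*(s - 5)*(s - 2)*(s + 2)*(s - 4)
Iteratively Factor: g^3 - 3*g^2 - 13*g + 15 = (g - 5)*(g^2 + 2*g - 3) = (g - 5)*(g + 3)*(g - 1)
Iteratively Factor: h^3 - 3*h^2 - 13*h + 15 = (h - 5)*(h^2 + 2*h - 3) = (h - 5)*(h - 1)*(h + 3)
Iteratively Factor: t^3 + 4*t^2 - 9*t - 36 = (t + 3)*(t^2 + t - 12) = (t + 3)*(t + 4)*(t - 3)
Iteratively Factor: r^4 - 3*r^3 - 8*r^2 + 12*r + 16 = (r - 4)*(r^3 + r^2 - 4*r - 4) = (r - 4)*(r + 1)*(r^2 - 4) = (r - 4)*(r - 2)*(r + 1)*(r + 2)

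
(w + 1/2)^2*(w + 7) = w^3 + 8*w^2 + 29*w/4 + 7/4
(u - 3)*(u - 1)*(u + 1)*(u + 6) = u^4 + 3*u^3 - 19*u^2 - 3*u + 18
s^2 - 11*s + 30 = (s - 6)*(s - 5)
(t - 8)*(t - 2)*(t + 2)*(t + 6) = t^4 - 2*t^3 - 52*t^2 + 8*t + 192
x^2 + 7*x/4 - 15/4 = (x - 5/4)*(x + 3)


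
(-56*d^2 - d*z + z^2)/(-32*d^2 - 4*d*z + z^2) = (7*d + z)/(4*d + z)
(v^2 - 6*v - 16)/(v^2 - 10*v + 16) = (v + 2)/(v - 2)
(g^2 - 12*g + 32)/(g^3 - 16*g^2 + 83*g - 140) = (g - 8)/(g^2 - 12*g + 35)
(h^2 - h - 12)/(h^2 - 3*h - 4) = (h + 3)/(h + 1)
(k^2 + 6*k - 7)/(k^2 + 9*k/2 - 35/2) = 2*(k - 1)/(2*k - 5)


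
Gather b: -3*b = -3*b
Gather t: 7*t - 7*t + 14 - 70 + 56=0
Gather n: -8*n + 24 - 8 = 16 - 8*n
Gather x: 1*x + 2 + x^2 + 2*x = x^2 + 3*x + 2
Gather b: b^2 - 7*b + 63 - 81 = b^2 - 7*b - 18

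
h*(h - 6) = h^2 - 6*h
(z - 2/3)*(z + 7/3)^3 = z^4 + 19*z^3/3 + 35*z^2/3 + 49*z/27 - 686/81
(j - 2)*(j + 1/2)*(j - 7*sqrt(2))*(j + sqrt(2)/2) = j^4 - 13*sqrt(2)*j^3/2 - 3*j^3/2 - 8*j^2 + 39*sqrt(2)*j^2/4 + 13*sqrt(2)*j/2 + 21*j/2 + 7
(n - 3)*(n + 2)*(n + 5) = n^3 + 4*n^2 - 11*n - 30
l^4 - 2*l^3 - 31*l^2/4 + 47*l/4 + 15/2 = (l - 3)*(l - 2)*(l + 1/2)*(l + 5/2)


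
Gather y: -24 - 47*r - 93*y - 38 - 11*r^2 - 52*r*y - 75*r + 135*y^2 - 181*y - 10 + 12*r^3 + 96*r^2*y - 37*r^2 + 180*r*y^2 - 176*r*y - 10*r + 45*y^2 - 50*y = 12*r^3 - 48*r^2 - 132*r + y^2*(180*r + 180) + y*(96*r^2 - 228*r - 324) - 72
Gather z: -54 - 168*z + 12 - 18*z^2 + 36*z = -18*z^2 - 132*z - 42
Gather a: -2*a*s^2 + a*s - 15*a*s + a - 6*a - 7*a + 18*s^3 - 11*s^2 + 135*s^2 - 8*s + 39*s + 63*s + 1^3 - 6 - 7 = a*(-2*s^2 - 14*s - 12) + 18*s^3 + 124*s^2 + 94*s - 12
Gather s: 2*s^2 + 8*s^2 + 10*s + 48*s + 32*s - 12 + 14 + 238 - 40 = 10*s^2 + 90*s + 200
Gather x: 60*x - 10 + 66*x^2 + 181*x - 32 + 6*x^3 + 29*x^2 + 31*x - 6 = 6*x^3 + 95*x^2 + 272*x - 48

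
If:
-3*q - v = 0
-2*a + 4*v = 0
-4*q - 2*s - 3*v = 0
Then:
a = 2*v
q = -v/3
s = -5*v/6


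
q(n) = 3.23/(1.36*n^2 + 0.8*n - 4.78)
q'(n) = 3.23*(-2.72*n - 0.8)/(1.36*n^2 + 0.8*n - 4.78)^2 = (-8.7856*n - 2.584)/(1.36*n^2 + 0.8*n - 4.78)^2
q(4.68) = 0.11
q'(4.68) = -0.05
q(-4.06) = 0.22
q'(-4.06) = 0.16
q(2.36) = 0.69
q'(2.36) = -1.06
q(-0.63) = -0.68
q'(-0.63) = 0.13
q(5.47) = 0.08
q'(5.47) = -0.03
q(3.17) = 0.28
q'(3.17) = -0.23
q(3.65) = 0.20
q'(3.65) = -0.13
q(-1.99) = -3.27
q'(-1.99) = 15.32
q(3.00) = 0.33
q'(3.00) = -0.30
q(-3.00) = 0.64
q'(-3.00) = 0.93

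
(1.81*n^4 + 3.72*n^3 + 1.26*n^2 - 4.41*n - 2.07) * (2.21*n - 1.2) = 4.0001*n^5 + 6.0492*n^4 - 1.6794*n^3 - 11.2581*n^2 + 0.7173*n + 2.484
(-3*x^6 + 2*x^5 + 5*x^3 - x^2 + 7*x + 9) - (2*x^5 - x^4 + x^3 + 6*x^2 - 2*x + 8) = -3*x^6 + x^4 + 4*x^3 - 7*x^2 + 9*x + 1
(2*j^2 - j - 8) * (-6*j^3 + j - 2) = -12*j^5 + 6*j^4 + 50*j^3 - 5*j^2 - 6*j + 16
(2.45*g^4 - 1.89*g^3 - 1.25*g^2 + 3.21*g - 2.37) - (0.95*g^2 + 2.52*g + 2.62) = 2.45*g^4 - 1.89*g^3 - 2.2*g^2 + 0.69*g - 4.99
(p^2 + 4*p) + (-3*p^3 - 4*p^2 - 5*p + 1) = -3*p^3 - 3*p^2 - p + 1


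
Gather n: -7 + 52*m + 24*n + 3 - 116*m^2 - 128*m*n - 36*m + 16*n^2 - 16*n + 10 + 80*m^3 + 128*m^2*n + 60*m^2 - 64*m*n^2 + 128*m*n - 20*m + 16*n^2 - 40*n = 80*m^3 - 56*m^2 - 4*m + n^2*(32 - 64*m) + n*(128*m^2 - 32) + 6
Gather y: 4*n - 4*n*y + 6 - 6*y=4*n + y*(-4*n - 6) + 6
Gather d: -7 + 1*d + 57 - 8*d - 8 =42 - 7*d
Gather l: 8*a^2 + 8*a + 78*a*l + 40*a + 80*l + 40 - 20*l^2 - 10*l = 8*a^2 + 48*a - 20*l^2 + l*(78*a + 70) + 40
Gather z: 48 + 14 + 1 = 63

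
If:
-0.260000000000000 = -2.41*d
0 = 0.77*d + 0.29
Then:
No Solution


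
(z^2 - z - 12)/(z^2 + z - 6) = (z - 4)/(z - 2)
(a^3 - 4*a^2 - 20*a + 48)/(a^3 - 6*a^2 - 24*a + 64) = (a - 6)/(a - 8)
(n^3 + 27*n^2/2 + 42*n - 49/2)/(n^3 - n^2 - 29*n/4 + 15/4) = 2*(n^2 + 14*n + 49)/(2*n^2 - n - 15)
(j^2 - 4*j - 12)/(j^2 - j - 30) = (j + 2)/(j + 5)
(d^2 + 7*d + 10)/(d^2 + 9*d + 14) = (d + 5)/(d + 7)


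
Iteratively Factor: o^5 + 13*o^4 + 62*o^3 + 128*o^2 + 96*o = (o + 4)*(o^4 + 9*o^3 + 26*o^2 + 24*o) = (o + 3)*(o + 4)*(o^3 + 6*o^2 + 8*o) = (o + 2)*(o + 3)*(o + 4)*(o^2 + 4*o) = (o + 2)*(o + 3)*(o + 4)^2*(o)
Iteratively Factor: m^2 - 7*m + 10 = (m - 5)*(m - 2)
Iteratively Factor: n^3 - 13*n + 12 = (n - 3)*(n^2 + 3*n - 4) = (n - 3)*(n - 1)*(n + 4)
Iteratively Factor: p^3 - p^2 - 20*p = (p - 5)*(p^2 + 4*p) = p*(p - 5)*(p + 4)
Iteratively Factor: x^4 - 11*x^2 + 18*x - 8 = (x + 4)*(x^3 - 4*x^2 + 5*x - 2) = (x - 2)*(x + 4)*(x^2 - 2*x + 1) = (x - 2)*(x - 1)*(x + 4)*(x - 1)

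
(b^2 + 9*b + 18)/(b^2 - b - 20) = (b^2 + 9*b + 18)/(b^2 - b - 20)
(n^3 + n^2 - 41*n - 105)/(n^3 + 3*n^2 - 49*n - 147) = (n + 5)/(n + 7)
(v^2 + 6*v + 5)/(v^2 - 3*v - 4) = (v + 5)/(v - 4)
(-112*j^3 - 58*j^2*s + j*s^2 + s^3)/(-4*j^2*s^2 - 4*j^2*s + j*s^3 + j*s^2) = (112*j^3 + 58*j^2*s - j*s^2 - s^3)/(j*s*(4*j*s + 4*j - s^2 - s))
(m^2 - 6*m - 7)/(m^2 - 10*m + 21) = (m + 1)/(m - 3)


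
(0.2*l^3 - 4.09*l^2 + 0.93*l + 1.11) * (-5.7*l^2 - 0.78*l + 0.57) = -1.14*l^5 + 23.157*l^4 - 1.9968*l^3 - 9.3837*l^2 - 0.3357*l + 0.6327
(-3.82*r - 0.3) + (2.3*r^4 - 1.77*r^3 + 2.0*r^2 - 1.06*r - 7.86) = 2.3*r^4 - 1.77*r^3 + 2.0*r^2 - 4.88*r - 8.16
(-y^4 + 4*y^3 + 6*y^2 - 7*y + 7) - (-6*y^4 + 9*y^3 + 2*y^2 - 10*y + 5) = 5*y^4 - 5*y^3 + 4*y^2 + 3*y + 2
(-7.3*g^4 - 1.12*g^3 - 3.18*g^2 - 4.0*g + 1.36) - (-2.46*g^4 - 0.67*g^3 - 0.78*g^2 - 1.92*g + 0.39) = -4.84*g^4 - 0.45*g^3 - 2.4*g^2 - 2.08*g + 0.97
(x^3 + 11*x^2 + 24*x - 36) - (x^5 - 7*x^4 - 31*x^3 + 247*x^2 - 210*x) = -x^5 + 7*x^4 + 32*x^3 - 236*x^2 + 234*x - 36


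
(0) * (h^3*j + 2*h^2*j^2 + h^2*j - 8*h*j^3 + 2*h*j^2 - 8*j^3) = 0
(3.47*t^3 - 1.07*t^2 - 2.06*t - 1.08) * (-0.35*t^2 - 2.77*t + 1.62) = -1.2145*t^5 - 9.2374*t^4 + 9.3063*t^3 + 4.3508*t^2 - 0.3456*t - 1.7496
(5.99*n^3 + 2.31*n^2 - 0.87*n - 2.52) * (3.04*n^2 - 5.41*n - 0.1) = 18.2096*n^5 - 25.3835*n^4 - 15.7409*n^3 - 3.1851*n^2 + 13.7202*n + 0.252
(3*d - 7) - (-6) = 3*d - 1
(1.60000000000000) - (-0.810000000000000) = 2.41000000000000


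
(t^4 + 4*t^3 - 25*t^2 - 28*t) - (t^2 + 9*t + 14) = t^4 + 4*t^3 - 26*t^2 - 37*t - 14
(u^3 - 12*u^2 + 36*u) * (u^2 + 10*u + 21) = u^5 - 2*u^4 - 63*u^3 + 108*u^2 + 756*u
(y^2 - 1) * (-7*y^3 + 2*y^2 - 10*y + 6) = -7*y^5 + 2*y^4 - 3*y^3 + 4*y^2 + 10*y - 6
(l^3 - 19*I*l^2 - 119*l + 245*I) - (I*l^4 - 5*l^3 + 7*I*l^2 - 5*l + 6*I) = -I*l^4 + 6*l^3 - 26*I*l^2 - 114*l + 239*I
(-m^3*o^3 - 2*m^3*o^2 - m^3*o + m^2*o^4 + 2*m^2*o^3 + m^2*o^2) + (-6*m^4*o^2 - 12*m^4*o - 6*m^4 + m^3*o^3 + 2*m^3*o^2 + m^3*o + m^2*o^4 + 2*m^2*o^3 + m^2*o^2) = -6*m^4*o^2 - 12*m^4*o - 6*m^4 + 2*m^2*o^4 + 4*m^2*o^3 + 2*m^2*o^2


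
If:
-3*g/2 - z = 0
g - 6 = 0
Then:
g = 6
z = -9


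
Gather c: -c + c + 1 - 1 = 0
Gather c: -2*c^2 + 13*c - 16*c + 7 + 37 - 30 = -2*c^2 - 3*c + 14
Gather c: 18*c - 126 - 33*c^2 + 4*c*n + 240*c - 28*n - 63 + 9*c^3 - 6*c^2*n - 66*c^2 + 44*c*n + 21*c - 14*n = 9*c^3 + c^2*(-6*n - 99) + c*(48*n + 279) - 42*n - 189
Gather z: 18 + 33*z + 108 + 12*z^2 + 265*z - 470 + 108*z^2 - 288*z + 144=120*z^2 + 10*z - 200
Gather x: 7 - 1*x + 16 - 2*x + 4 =27 - 3*x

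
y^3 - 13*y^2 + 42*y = y*(y - 7)*(y - 6)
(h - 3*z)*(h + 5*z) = h^2 + 2*h*z - 15*z^2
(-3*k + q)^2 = 9*k^2 - 6*k*q + q^2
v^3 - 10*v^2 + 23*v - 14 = (v - 7)*(v - 2)*(v - 1)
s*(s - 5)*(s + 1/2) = s^3 - 9*s^2/2 - 5*s/2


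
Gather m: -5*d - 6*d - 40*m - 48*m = -11*d - 88*m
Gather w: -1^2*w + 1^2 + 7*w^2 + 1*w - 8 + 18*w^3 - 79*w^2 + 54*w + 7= 18*w^3 - 72*w^2 + 54*w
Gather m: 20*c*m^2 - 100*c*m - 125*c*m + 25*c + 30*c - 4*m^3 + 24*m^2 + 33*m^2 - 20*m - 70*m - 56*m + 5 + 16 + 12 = 55*c - 4*m^3 + m^2*(20*c + 57) + m*(-225*c - 146) + 33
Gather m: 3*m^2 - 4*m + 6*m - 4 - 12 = 3*m^2 + 2*m - 16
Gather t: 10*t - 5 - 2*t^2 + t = -2*t^2 + 11*t - 5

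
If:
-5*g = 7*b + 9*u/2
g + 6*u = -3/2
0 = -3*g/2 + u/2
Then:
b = 111/532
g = -3/38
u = -9/38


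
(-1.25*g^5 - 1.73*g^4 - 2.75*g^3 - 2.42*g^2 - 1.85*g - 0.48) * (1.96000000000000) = -2.45*g^5 - 3.3908*g^4 - 5.39*g^3 - 4.7432*g^2 - 3.626*g - 0.9408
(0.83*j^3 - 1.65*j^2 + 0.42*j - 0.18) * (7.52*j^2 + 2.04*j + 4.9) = 6.2416*j^5 - 10.7148*j^4 + 3.8594*j^3 - 8.5818*j^2 + 1.6908*j - 0.882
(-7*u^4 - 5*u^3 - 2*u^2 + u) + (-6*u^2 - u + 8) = -7*u^4 - 5*u^3 - 8*u^2 + 8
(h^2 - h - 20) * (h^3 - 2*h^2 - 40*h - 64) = h^5 - 3*h^4 - 58*h^3 + 16*h^2 + 864*h + 1280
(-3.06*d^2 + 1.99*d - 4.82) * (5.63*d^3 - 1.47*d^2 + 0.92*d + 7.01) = -17.2278*d^5 + 15.7019*d^4 - 32.8771*d^3 - 12.5344*d^2 + 9.5155*d - 33.7882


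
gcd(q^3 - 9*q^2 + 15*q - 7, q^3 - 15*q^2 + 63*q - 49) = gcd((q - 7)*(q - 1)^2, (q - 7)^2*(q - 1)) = q^2 - 8*q + 7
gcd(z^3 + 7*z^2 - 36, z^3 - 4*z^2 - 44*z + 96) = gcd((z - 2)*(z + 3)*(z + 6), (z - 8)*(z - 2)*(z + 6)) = z^2 + 4*z - 12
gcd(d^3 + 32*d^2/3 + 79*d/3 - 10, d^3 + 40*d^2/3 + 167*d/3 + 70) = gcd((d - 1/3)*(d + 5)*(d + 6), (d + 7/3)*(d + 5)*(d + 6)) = d^2 + 11*d + 30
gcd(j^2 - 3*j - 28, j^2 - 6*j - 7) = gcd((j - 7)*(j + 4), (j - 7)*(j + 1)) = j - 7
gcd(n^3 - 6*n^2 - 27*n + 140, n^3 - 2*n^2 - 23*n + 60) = n^2 + n - 20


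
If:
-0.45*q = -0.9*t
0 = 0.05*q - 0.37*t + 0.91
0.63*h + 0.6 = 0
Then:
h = -0.95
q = 6.74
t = 3.37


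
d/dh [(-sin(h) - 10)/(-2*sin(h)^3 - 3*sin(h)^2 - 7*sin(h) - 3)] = (-63*sin(h) + sin(3*h) + 63*cos(h)^2 - 130)*cos(h)/((2*sin(h) + 1)^2*(sin(h) - cos(h)^2 + 4)^2)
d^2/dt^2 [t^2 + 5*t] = 2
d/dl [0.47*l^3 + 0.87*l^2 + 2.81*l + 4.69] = 1.41*l^2 + 1.74*l + 2.81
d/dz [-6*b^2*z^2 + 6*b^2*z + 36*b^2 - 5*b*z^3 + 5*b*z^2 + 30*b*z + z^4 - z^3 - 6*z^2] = -12*b^2*z + 6*b^2 - 15*b*z^2 + 10*b*z + 30*b + 4*z^3 - 3*z^2 - 12*z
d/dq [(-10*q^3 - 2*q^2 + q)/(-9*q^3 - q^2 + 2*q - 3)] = (-8*q^4 - 22*q^3 + 87*q^2 + 12*q - 3)/(81*q^6 + 18*q^5 - 35*q^4 + 50*q^3 + 10*q^2 - 12*q + 9)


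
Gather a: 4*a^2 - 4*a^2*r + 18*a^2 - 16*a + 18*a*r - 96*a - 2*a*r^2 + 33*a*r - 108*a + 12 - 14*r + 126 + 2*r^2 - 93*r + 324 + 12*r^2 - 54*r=a^2*(22 - 4*r) + a*(-2*r^2 + 51*r - 220) + 14*r^2 - 161*r + 462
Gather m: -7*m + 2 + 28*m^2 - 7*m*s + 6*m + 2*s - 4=28*m^2 + m*(-7*s - 1) + 2*s - 2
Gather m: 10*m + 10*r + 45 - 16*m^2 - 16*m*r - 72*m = -16*m^2 + m*(-16*r - 62) + 10*r + 45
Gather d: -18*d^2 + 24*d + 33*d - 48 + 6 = -18*d^2 + 57*d - 42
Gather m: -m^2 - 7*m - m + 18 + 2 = -m^2 - 8*m + 20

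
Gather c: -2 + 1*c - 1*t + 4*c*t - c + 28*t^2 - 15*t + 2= 4*c*t + 28*t^2 - 16*t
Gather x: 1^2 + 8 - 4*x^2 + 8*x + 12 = -4*x^2 + 8*x + 21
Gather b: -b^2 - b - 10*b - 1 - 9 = -b^2 - 11*b - 10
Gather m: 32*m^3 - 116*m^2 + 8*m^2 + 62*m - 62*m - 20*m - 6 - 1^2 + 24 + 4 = 32*m^3 - 108*m^2 - 20*m + 21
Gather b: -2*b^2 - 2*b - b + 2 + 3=-2*b^2 - 3*b + 5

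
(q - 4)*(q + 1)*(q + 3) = q^3 - 13*q - 12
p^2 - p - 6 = (p - 3)*(p + 2)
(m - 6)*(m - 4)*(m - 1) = m^3 - 11*m^2 + 34*m - 24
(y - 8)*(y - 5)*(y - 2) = y^3 - 15*y^2 + 66*y - 80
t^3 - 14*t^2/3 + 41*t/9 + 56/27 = (t - 8/3)*(t - 7/3)*(t + 1/3)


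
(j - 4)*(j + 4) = j^2 - 16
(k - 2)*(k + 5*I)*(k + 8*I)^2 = k^4 - 2*k^3 + 21*I*k^3 - 144*k^2 - 42*I*k^2 + 288*k - 320*I*k + 640*I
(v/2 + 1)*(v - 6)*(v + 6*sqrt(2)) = v^3/2 - 2*v^2 + 3*sqrt(2)*v^2 - 12*sqrt(2)*v - 6*v - 36*sqrt(2)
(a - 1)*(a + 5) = a^2 + 4*a - 5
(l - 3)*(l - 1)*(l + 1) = l^3 - 3*l^2 - l + 3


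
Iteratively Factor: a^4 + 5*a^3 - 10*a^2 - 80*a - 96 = (a + 3)*(a^3 + 2*a^2 - 16*a - 32) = (a + 2)*(a + 3)*(a^2 - 16) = (a - 4)*(a + 2)*(a + 3)*(a + 4)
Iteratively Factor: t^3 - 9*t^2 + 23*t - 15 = (t - 3)*(t^2 - 6*t + 5) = (t - 5)*(t - 3)*(t - 1)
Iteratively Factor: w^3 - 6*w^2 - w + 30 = (w - 5)*(w^2 - w - 6) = (w - 5)*(w - 3)*(w + 2)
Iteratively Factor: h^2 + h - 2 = (h - 1)*(h + 2)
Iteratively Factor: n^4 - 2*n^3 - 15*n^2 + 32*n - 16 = (n - 4)*(n^3 + 2*n^2 - 7*n + 4) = (n - 4)*(n + 4)*(n^2 - 2*n + 1) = (n - 4)*(n - 1)*(n + 4)*(n - 1)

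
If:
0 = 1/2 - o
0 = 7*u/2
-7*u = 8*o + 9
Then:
No Solution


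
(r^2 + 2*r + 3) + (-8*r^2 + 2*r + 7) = -7*r^2 + 4*r + 10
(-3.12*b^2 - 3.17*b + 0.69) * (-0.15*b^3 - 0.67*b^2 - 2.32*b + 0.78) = 0.468*b^5 + 2.5659*b^4 + 9.2588*b^3 + 4.4585*b^2 - 4.0734*b + 0.5382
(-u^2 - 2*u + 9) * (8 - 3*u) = 3*u^3 - 2*u^2 - 43*u + 72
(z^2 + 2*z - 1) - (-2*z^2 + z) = 3*z^2 + z - 1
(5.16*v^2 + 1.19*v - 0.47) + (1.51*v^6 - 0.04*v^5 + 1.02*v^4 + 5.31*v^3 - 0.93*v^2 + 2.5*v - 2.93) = 1.51*v^6 - 0.04*v^5 + 1.02*v^4 + 5.31*v^3 + 4.23*v^2 + 3.69*v - 3.4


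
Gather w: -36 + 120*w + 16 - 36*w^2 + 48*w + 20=-36*w^2 + 168*w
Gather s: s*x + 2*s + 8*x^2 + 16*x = s*(x + 2) + 8*x^2 + 16*x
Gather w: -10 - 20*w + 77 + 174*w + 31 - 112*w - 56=42*w + 42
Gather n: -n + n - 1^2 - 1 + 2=0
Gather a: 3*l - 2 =3*l - 2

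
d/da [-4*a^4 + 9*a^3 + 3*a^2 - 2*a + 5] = -16*a^3 + 27*a^2 + 6*a - 2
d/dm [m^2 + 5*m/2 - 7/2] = 2*m + 5/2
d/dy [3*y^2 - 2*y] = 6*y - 2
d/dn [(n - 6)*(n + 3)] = 2*n - 3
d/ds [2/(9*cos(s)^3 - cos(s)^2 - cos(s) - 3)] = 2*(27*cos(s)^2 - 2*cos(s) - 1)*sin(s)/(-9*cos(s)^3 + cos(s)^2 + cos(s) + 3)^2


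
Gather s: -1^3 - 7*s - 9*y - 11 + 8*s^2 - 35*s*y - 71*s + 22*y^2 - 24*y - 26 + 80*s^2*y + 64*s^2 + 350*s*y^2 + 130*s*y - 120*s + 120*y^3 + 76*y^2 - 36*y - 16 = s^2*(80*y + 72) + s*(350*y^2 + 95*y - 198) + 120*y^3 + 98*y^2 - 69*y - 54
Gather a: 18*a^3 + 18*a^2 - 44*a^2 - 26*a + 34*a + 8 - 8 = 18*a^3 - 26*a^2 + 8*a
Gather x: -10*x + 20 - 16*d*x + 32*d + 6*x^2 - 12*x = 32*d + 6*x^2 + x*(-16*d - 22) + 20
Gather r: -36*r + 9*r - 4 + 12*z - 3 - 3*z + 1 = -27*r + 9*z - 6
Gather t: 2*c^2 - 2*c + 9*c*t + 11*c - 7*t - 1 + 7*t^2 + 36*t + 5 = 2*c^2 + 9*c + 7*t^2 + t*(9*c + 29) + 4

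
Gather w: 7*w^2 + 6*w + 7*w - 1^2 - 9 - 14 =7*w^2 + 13*w - 24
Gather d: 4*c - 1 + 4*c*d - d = 4*c + d*(4*c - 1) - 1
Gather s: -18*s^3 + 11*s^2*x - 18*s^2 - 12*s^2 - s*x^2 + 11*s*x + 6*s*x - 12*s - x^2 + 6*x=-18*s^3 + s^2*(11*x - 30) + s*(-x^2 + 17*x - 12) - x^2 + 6*x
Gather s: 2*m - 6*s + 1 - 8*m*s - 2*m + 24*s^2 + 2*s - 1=24*s^2 + s*(-8*m - 4)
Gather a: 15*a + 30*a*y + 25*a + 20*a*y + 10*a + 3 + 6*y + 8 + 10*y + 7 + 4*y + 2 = a*(50*y + 50) + 20*y + 20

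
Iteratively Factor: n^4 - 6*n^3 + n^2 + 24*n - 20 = (n - 2)*(n^3 - 4*n^2 - 7*n + 10) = (n - 5)*(n - 2)*(n^2 + n - 2) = (n - 5)*(n - 2)*(n + 2)*(n - 1)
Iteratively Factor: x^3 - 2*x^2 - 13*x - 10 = (x - 5)*(x^2 + 3*x + 2) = (x - 5)*(x + 2)*(x + 1)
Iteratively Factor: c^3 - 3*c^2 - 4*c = (c + 1)*(c^2 - 4*c) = (c - 4)*(c + 1)*(c)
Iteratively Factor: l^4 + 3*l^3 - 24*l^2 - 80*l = (l - 5)*(l^3 + 8*l^2 + 16*l) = l*(l - 5)*(l^2 + 8*l + 16) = l*(l - 5)*(l + 4)*(l + 4)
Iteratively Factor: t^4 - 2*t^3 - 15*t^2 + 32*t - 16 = (t - 4)*(t^3 + 2*t^2 - 7*t + 4) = (t - 4)*(t + 4)*(t^2 - 2*t + 1) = (t - 4)*(t - 1)*(t + 4)*(t - 1)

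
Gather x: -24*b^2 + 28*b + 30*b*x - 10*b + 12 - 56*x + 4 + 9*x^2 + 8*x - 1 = -24*b^2 + 18*b + 9*x^2 + x*(30*b - 48) + 15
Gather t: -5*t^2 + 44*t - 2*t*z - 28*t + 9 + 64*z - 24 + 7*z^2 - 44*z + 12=-5*t^2 + t*(16 - 2*z) + 7*z^2 + 20*z - 3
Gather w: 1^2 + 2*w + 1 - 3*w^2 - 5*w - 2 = -3*w^2 - 3*w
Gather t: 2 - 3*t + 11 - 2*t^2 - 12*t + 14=-2*t^2 - 15*t + 27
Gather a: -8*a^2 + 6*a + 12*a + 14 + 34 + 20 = -8*a^2 + 18*a + 68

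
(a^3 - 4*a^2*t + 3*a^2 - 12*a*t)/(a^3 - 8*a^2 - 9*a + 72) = a*(a - 4*t)/(a^2 - 11*a + 24)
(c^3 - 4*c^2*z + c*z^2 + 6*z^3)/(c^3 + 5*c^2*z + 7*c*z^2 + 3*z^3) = (c^2 - 5*c*z + 6*z^2)/(c^2 + 4*c*z + 3*z^2)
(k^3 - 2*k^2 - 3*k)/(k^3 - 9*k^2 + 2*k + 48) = k*(k + 1)/(k^2 - 6*k - 16)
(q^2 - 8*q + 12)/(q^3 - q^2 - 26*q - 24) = (q - 2)/(q^2 + 5*q + 4)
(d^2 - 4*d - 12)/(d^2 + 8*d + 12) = (d - 6)/(d + 6)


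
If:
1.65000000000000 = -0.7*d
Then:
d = -2.36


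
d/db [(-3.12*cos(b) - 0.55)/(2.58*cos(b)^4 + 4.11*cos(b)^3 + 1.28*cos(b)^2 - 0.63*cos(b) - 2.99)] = (-24.1488*(1 - cos(b)^2)^2 - 31.3224*cos(b)^3 - 59.0727*cos(b)^2 - 1.408*cos(b) + 15.1665)*sin(b)/(2.58*cos(b)^4 + 4.11*cos(b)^3 + 1.28*cos(b)^2 - 0.63*cos(b) - 2.99)^2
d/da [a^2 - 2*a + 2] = 2*a - 2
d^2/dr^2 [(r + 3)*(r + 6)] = 2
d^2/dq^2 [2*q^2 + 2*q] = 4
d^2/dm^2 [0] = 0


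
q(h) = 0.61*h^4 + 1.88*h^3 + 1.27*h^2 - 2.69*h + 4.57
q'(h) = 2.44*h^3 + 5.64*h^2 + 2.54*h - 2.69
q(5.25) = 760.91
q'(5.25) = 519.17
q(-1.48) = 8.17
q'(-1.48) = -2.01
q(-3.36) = 34.38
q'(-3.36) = -40.11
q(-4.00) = 71.49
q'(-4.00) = -78.77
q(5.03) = 652.91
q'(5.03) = 463.31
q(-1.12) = 7.49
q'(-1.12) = -1.89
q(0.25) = 4.01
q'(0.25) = -1.66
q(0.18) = 4.14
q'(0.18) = -2.04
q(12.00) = 16052.77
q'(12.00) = 5056.27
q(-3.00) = 22.72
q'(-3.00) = -25.43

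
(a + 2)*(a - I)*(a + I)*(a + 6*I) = a^4 + 2*a^3 + 6*I*a^3 + a^2 + 12*I*a^2 + 2*a + 6*I*a + 12*I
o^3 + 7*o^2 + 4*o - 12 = (o - 1)*(o + 2)*(o + 6)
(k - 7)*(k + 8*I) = k^2 - 7*k + 8*I*k - 56*I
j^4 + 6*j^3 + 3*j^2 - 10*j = j*(j - 1)*(j + 2)*(j + 5)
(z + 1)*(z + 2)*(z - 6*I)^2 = z^4 + 3*z^3 - 12*I*z^3 - 34*z^2 - 36*I*z^2 - 108*z - 24*I*z - 72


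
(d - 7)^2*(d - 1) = d^3 - 15*d^2 + 63*d - 49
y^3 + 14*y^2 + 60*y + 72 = (y + 2)*(y + 6)^2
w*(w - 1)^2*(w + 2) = w^4 - 3*w^2 + 2*w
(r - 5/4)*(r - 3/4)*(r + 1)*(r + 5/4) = r^4 + r^3/4 - 37*r^2/16 - 25*r/64 + 75/64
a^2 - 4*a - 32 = (a - 8)*(a + 4)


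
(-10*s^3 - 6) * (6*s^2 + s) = -60*s^5 - 10*s^4 - 36*s^2 - 6*s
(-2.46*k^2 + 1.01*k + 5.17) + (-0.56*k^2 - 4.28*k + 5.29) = -3.02*k^2 - 3.27*k + 10.46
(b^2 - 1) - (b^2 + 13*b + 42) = -13*b - 43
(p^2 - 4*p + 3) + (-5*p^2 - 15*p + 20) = -4*p^2 - 19*p + 23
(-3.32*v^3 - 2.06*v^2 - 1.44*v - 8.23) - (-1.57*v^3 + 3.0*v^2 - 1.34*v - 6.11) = -1.75*v^3 - 5.06*v^2 - 0.0999999999999999*v - 2.12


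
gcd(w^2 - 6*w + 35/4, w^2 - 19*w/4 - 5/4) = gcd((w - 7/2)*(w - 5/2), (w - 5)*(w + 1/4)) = 1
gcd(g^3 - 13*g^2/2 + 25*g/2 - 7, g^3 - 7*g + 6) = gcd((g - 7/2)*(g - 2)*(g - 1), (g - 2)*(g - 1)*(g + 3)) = g^2 - 3*g + 2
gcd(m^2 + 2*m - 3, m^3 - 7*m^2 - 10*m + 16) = m - 1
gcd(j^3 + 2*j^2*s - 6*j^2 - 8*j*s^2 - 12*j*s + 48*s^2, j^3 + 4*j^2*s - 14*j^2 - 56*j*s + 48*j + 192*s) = j^2 + 4*j*s - 6*j - 24*s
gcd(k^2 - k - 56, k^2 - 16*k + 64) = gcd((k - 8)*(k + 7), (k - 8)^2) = k - 8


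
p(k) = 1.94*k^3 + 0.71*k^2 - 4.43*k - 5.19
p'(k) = 5.82*k^2 + 1.42*k - 4.43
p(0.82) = -7.28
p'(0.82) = 0.65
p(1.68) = -1.43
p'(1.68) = 14.38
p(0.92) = -7.15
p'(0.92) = 1.80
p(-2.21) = -12.87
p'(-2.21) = 20.86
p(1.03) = -6.88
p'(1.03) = 3.21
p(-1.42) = -3.02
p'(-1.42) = 5.29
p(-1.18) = -2.16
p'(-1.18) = 2.00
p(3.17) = 49.70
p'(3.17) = 58.56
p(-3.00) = -37.89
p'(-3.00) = 43.69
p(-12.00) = -3202.11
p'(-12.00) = 816.61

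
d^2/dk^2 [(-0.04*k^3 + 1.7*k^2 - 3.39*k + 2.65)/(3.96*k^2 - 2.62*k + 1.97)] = (-2.8421709430404e-14*k^4 - 70.970624*k^3 + 171.003936*k^2 - 7.220688*k - 26.764272)/(62.099136*k^6 - 123.257376*k^5 + 174.227328*k^4 - 140.619592*k^3 + 86.673696*k^2 - 30.503874*k + 7.645373)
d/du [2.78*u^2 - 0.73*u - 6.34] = 5.56*u - 0.73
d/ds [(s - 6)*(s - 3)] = 2*s - 9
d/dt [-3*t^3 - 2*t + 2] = -9*t^2 - 2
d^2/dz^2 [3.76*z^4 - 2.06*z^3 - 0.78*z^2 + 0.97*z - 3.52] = 45.12*z^2 - 12.36*z - 1.56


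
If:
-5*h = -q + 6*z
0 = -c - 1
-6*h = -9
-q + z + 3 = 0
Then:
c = -1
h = 3/2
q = 21/10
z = -9/10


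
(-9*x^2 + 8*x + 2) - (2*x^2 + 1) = -11*x^2 + 8*x + 1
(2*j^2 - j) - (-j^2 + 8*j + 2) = 3*j^2 - 9*j - 2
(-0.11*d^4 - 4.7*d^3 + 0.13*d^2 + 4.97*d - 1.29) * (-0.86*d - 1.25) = 0.0946*d^5 + 4.1795*d^4 + 5.7632*d^3 - 4.4367*d^2 - 5.1031*d + 1.6125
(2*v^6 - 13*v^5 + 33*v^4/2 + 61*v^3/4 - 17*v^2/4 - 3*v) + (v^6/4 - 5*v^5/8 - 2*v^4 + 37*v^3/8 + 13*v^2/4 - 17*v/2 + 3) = 9*v^6/4 - 109*v^5/8 + 29*v^4/2 + 159*v^3/8 - v^2 - 23*v/2 + 3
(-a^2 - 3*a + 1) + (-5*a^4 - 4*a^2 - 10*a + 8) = -5*a^4 - 5*a^2 - 13*a + 9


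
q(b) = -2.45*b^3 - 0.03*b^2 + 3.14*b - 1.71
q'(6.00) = -261.82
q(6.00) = -513.15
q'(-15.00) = -1649.71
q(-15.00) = 8213.19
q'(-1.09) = -5.53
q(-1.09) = -2.00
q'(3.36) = -80.04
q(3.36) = -84.43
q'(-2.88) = -57.65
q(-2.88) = 47.52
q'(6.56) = -313.55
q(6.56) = -674.04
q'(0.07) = 3.10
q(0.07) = -1.49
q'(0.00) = 3.14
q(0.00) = -1.71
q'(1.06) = -5.18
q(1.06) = -1.33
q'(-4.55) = -148.75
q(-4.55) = 214.16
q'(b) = -7.35*b^2 - 0.06*b + 3.14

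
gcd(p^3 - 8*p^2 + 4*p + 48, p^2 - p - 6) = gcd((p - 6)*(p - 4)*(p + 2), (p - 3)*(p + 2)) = p + 2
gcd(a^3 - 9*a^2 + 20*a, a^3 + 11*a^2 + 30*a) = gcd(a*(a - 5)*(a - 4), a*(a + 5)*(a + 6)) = a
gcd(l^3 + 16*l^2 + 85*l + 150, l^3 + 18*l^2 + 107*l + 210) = l^2 + 11*l + 30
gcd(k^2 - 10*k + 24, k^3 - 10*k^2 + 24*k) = k^2 - 10*k + 24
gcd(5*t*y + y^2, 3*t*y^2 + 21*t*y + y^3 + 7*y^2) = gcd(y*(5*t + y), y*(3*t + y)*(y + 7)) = y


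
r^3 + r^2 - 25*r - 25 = (r - 5)*(r + 1)*(r + 5)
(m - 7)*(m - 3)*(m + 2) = m^3 - 8*m^2 + m + 42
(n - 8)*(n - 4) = n^2 - 12*n + 32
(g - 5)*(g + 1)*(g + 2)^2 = g^4 - 17*g^2 - 36*g - 20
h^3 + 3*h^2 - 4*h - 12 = (h - 2)*(h + 2)*(h + 3)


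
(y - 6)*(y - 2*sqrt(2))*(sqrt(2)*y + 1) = sqrt(2)*y^3 - 6*sqrt(2)*y^2 - 3*y^2 - 2*sqrt(2)*y + 18*y + 12*sqrt(2)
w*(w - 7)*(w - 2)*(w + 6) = w^4 - 3*w^3 - 40*w^2 + 84*w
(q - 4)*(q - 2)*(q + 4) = q^3 - 2*q^2 - 16*q + 32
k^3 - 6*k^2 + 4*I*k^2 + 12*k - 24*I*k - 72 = (k - 6)*(k - 2*I)*(k + 6*I)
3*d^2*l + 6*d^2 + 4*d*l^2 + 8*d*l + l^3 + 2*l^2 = (d + l)*(3*d + l)*(l + 2)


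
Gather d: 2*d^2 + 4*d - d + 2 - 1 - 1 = 2*d^2 + 3*d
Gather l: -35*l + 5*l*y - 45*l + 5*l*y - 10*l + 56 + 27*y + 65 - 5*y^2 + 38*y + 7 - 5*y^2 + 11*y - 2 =l*(10*y - 90) - 10*y^2 + 76*y + 126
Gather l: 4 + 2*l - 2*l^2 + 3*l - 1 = -2*l^2 + 5*l + 3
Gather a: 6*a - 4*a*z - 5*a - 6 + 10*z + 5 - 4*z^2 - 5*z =a*(1 - 4*z) - 4*z^2 + 5*z - 1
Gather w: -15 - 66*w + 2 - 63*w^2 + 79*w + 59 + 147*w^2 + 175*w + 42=84*w^2 + 188*w + 88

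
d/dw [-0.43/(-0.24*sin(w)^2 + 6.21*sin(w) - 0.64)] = (2.6703 - 0.2064*sin(w))*cos(w)/(0.24*sin(w)^2 - 6.21*sin(w) + 0.64)^2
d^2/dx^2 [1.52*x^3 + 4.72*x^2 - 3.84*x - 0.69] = 9.12*x + 9.44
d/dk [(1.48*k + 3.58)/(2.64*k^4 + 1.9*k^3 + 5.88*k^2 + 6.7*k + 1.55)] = (3.9072*k^4 + 2.812*k^3 + 8.7024*k^2 + 9.916*k - (1.48*k + 3.58)*(10.56*k^3 + 5.7*k^2 + 11.76*k + 6.7) + 2.294)/(2.64*k^4 + 1.9*k^3 + 5.88*k^2 + 6.7*k + 1.55)^2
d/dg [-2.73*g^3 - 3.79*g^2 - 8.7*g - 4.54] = -8.19*g^2 - 7.58*g - 8.7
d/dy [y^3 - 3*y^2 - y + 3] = 3*y^2 - 6*y - 1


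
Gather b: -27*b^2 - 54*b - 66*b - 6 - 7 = -27*b^2 - 120*b - 13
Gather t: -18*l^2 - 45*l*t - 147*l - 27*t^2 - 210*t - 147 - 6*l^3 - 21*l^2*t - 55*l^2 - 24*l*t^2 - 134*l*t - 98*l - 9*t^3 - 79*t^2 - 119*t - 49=-6*l^3 - 73*l^2 - 245*l - 9*t^3 + t^2*(-24*l - 106) + t*(-21*l^2 - 179*l - 329) - 196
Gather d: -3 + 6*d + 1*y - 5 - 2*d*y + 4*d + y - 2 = d*(10 - 2*y) + 2*y - 10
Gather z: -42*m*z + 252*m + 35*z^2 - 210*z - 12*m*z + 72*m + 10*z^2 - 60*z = 324*m + 45*z^2 + z*(-54*m - 270)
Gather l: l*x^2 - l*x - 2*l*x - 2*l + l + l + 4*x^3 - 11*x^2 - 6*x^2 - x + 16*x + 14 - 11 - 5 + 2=l*(x^2 - 3*x) + 4*x^3 - 17*x^2 + 15*x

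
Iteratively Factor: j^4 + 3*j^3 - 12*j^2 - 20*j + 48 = (j - 2)*(j^3 + 5*j^2 - 2*j - 24) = (j - 2)*(j + 4)*(j^2 + j - 6) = (j - 2)^2*(j + 4)*(j + 3)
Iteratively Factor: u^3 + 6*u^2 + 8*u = (u + 2)*(u^2 + 4*u) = (u + 2)*(u + 4)*(u)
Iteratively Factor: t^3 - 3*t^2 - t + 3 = (t - 3)*(t^2 - 1) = (t - 3)*(t + 1)*(t - 1)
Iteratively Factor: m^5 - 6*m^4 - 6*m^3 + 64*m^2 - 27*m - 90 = (m + 1)*(m^4 - 7*m^3 + m^2 + 63*m - 90) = (m - 2)*(m + 1)*(m^3 - 5*m^2 - 9*m + 45) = (m - 5)*(m - 2)*(m + 1)*(m^2 - 9) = (m - 5)*(m - 3)*(m - 2)*(m + 1)*(m + 3)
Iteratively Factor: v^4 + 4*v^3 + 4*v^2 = (v)*(v^3 + 4*v^2 + 4*v) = v*(v + 2)*(v^2 + 2*v) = v*(v + 2)^2*(v)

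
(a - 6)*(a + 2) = a^2 - 4*a - 12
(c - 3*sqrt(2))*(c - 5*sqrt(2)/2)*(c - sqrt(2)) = c^3 - 13*sqrt(2)*c^2/2 + 26*c - 15*sqrt(2)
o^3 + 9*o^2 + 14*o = o*(o + 2)*(o + 7)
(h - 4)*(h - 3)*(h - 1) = h^3 - 8*h^2 + 19*h - 12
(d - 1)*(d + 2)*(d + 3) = d^3 + 4*d^2 + d - 6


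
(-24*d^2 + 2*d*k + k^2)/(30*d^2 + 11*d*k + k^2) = (-4*d + k)/(5*d + k)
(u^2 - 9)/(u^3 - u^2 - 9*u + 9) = 1/(u - 1)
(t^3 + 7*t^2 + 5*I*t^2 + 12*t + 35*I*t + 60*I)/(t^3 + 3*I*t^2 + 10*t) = (t^2 + 7*t + 12)/(t*(t - 2*I))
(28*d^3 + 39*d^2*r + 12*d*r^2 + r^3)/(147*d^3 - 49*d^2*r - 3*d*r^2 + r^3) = (4*d^2 + 5*d*r + r^2)/(21*d^2 - 10*d*r + r^2)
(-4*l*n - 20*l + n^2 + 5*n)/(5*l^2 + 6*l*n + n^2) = (-4*l*n - 20*l + n^2 + 5*n)/(5*l^2 + 6*l*n + n^2)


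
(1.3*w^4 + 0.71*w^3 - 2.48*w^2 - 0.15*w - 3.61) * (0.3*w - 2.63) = 0.39*w^5 - 3.206*w^4 - 2.6113*w^3 + 6.4774*w^2 - 0.6885*w + 9.4943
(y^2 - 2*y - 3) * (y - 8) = y^3 - 10*y^2 + 13*y + 24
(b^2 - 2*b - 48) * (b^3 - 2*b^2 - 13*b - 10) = b^5 - 4*b^4 - 57*b^3 + 112*b^2 + 644*b + 480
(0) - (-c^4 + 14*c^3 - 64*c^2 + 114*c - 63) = c^4 - 14*c^3 + 64*c^2 - 114*c + 63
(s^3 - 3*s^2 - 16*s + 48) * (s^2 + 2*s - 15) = s^5 - s^4 - 37*s^3 + 61*s^2 + 336*s - 720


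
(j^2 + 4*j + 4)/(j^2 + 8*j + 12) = (j + 2)/(j + 6)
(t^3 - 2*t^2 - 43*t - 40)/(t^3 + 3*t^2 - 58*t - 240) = (t + 1)/(t + 6)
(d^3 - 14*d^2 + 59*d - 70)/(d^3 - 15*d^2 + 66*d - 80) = (d - 7)/(d - 8)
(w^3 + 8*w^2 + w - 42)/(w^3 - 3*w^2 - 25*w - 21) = (w^2 + 5*w - 14)/(w^2 - 6*w - 7)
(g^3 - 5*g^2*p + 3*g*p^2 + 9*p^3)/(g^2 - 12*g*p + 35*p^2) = (g^3 - 5*g^2*p + 3*g*p^2 + 9*p^3)/(g^2 - 12*g*p + 35*p^2)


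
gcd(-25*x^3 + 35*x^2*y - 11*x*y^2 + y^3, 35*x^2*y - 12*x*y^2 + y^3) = 5*x - y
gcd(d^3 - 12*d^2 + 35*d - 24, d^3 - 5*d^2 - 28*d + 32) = d^2 - 9*d + 8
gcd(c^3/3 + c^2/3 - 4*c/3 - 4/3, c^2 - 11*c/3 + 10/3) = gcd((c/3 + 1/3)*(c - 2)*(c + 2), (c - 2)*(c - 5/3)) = c - 2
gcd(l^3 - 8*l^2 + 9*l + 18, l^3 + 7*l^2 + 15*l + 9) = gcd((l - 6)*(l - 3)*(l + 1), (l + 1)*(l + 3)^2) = l + 1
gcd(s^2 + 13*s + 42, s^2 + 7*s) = s + 7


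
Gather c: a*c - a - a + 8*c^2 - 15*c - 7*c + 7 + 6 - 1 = -2*a + 8*c^2 + c*(a - 22) + 12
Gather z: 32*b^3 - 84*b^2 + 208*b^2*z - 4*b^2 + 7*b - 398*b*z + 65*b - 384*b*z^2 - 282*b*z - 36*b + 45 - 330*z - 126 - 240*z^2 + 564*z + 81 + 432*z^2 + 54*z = 32*b^3 - 88*b^2 + 36*b + z^2*(192 - 384*b) + z*(208*b^2 - 680*b + 288)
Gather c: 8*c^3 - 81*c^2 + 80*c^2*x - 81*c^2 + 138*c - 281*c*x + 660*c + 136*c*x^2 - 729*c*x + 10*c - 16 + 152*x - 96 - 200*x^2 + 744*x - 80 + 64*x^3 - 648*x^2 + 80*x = 8*c^3 + c^2*(80*x - 162) + c*(136*x^2 - 1010*x + 808) + 64*x^3 - 848*x^2 + 976*x - 192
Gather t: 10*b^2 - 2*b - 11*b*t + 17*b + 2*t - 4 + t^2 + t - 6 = 10*b^2 + 15*b + t^2 + t*(3 - 11*b) - 10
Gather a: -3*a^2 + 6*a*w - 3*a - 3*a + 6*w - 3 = -3*a^2 + a*(6*w - 6) + 6*w - 3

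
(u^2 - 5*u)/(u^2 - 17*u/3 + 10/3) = 3*u/(3*u - 2)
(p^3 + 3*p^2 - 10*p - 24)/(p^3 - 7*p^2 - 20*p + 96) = (p + 2)/(p - 8)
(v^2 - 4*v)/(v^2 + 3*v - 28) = v/(v + 7)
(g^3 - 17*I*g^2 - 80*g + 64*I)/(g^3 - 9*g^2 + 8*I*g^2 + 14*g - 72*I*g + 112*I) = (g^3 - 17*I*g^2 - 80*g + 64*I)/(g^3 + g^2*(-9 + 8*I) + g*(14 - 72*I) + 112*I)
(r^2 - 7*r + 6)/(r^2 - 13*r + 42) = (r - 1)/(r - 7)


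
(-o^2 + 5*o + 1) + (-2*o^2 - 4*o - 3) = -3*o^2 + o - 2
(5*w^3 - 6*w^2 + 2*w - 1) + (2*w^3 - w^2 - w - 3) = 7*w^3 - 7*w^2 + w - 4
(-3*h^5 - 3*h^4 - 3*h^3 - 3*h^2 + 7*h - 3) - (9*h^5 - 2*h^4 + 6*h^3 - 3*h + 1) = -12*h^5 - h^4 - 9*h^3 - 3*h^2 + 10*h - 4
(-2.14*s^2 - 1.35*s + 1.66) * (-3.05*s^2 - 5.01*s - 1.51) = 6.527*s^4 + 14.8389*s^3 + 4.9319*s^2 - 6.2781*s - 2.5066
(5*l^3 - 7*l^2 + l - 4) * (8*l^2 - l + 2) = 40*l^5 - 61*l^4 + 25*l^3 - 47*l^2 + 6*l - 8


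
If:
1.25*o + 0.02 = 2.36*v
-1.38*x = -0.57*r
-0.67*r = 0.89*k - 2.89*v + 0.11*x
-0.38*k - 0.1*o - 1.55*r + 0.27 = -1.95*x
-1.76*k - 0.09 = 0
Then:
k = -0.05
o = 0.13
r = 0.37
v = 0.08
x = 0.15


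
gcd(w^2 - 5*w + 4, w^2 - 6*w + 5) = w - 1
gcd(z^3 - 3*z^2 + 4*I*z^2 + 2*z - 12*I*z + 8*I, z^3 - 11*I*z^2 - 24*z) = 1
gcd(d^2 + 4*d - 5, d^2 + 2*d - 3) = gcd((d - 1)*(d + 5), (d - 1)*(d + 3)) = d - 1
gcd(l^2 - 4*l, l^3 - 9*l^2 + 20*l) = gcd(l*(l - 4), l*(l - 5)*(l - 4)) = l^2 - 4*l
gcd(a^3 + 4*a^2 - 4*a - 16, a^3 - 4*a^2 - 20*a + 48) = a^2 + 2*a - 8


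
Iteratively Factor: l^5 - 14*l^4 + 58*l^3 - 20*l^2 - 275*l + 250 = (l - 5)*(l^4 - 9*l^3 + 13*l^2 + 45*l - 50) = (l - 5)*(l + 2)*(l^3 - 11*l^2 + 35*l - 25) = (l - 5)^2*(l + 2)*(l^2 - 6*l + 5) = (l - 5)^2*(l - 1)*(l + 2)*(l - 5)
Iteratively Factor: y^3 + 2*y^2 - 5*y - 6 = (y + 1)*(y^2 + y - 6) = (y - 2)*(y + 1)*(y + 3)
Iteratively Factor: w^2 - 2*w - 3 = (w + 1)*(w - 3)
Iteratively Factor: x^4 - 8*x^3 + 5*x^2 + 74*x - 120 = (x - 2)*(x^3 - 6*x^2 - 7*x + 60) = (x - 4)*(x - 2)*(x^2 - 2*x - 15) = (x - 5)*(x - 4)*(x - 2)*(x + 3)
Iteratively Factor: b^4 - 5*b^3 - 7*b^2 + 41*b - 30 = (b + 3)*(b^3 - 8*b^2 + 17*b - 10) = (b - 1)*(b + 3)*(b^2 - 7*b + 10) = (b - 5)*(b - 1)*(b + 3)*(b - 2)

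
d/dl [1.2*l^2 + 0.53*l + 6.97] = 2.4*l + 0.53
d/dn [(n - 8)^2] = 2*n - 16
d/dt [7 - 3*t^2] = -6*t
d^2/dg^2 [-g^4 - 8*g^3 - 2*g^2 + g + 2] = -12*g^2 - 48*g - 4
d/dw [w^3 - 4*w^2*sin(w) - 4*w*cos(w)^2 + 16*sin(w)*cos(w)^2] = -4*w^2*cos(w) + 3*w^2 - 8*w*sin(w) + 4*w*sin(2*w) + 4*cos(w) - 2*cos(2*w) + 12*cos(3*w) - 2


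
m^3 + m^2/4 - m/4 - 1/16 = (m - 1/2)*(m + 1/4)*(m + 1/2)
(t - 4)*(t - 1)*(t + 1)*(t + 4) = t^4 - 17*t^2 + 16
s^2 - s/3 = s*(s - 1/3)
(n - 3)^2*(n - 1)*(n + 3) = n^4 - 4*n^3 - 6*n^2 + 36*n - 27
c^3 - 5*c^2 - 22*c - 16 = (c - 8)*(c + 1)*(c + 2)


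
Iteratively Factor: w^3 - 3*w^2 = (w - 3)*(w^2) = w*(w - 3)*(w)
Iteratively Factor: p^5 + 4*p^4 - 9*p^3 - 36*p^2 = (p - 3)*(p^4 + 7*p^3 + 12*p^2) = p*(p - 3)*(p^3 + 7*p^2 + 12*p) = p^2*(p - 3)*(p^2 + 7*p + 12) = p^2*(p - 3)*(p + 4)*(p + 3)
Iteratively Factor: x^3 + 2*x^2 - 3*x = (x - 1)*(x^2 + 3*x) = x*(x - 1)*(x + 3)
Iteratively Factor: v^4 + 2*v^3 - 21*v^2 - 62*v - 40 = (v + 1)*(v^3 + v^2 - 22*v - 40) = (v + 1)*(v + 2)*(v^2 - v - 20) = (v + 1)*(v + 2)*(v + 4)*(v - 5)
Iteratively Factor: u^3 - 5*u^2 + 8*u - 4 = (u - 2)*(u^2 - 3*u + 2) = (u - 2)^2*(u - 1)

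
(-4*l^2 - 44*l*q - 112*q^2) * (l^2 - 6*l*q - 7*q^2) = -4*l^4 - 20*l^3*q + 180*l^2*q^2 + 980*l*q^3 + 784*q^4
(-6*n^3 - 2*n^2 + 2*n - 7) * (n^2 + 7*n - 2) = -6*n^5 - 44*n^4 + 11*n^2 - 53*n + 14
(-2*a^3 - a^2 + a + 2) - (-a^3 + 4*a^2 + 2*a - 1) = -a^3 - 5*a^2 - a + 3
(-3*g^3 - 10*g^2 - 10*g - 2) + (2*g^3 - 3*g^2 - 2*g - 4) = -g^3 - 13*g^2 - 12*g - 6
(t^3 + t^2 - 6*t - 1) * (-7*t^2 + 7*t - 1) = -7*t^5 + 48*t^3 - 36*t^2 - t + 1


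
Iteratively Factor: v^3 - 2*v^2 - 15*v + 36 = (v - 3)*(v^2 + v - 12) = (v - 3)^2*(v + 4)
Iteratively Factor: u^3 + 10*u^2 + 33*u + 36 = (u + 3)*(u^2 + 7*u + 12) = (u + 3)*(u + 4)*(u + 3)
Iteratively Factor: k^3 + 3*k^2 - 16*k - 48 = (k + 4)*(k^2 - k - 12) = (k - 4)*(k + 4)*(k + 3)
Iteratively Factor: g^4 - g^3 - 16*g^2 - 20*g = (g + 2)*(g^3 - 3*g^2 - 10*g) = (g + 2)^2*(g^2 - 5*g) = g*(g + 2)^2*(g - 5)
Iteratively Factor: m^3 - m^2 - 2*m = (m - 2)*(m^2 + m) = (m - 2)*(m + 1)*(m)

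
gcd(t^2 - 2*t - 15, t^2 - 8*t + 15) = t - 5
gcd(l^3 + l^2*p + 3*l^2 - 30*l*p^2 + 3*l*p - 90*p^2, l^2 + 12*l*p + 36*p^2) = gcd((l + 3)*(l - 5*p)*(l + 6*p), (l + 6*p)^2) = l + 6*p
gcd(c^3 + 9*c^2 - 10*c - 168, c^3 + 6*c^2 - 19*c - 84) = c^2 + 3*c - 28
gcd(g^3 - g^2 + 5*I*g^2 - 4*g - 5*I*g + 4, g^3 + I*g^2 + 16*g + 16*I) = g^2 + 5*I*g - 4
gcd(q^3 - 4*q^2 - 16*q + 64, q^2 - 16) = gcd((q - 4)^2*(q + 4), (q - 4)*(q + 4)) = q^2 - 16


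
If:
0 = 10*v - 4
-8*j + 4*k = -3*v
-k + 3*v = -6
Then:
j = 15/4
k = 36/5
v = 2/5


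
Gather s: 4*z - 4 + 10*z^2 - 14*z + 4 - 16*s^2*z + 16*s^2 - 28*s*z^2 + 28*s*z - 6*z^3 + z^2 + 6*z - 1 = s^2*(16 - 16*z) + s*(-28*z^2 + 28*z) - 6*z^3 + 11*z^2 - 4*z - 1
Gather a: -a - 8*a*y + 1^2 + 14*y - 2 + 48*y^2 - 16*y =a*(-8*y - 1) + 48*y^2 - 2*y - 1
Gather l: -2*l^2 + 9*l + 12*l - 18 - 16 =-2*l^2 + 21*l - 34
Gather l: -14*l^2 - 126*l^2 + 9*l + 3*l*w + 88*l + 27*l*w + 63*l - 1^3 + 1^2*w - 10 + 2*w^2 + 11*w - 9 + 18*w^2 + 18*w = -140*l^2 + l*(30*w + 160) + 20*w^2 + 30*w - 20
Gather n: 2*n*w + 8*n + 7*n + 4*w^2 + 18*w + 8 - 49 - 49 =n*(2*w + 15) + 4*w^2 + 18*w - 90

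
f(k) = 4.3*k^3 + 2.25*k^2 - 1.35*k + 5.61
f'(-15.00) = 2833.65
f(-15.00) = -13980.39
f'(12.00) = 1910.25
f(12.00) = 7743.81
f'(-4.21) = 208.35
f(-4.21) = -269.69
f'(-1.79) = 31.93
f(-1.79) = -9.43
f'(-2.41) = 62.73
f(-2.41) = -38.26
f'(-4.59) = 249.77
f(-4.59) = -356.61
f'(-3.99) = 186.06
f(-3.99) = -226.32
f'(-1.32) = 15.19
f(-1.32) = 1.42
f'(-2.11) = 46.59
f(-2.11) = -21.92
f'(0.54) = 4.84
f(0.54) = 6.21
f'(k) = 12.9*k^2 + 4.5*k - 1.35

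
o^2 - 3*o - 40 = (o - 8)*(o + 5)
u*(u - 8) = u^2 - 8*u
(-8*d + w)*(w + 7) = -8*d*w - 56*d + w^2 + 7*w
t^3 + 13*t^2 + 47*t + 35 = (t + 1)*(t + 5)*(t + 7)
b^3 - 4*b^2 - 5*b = b*(b - 5)*(b + 1)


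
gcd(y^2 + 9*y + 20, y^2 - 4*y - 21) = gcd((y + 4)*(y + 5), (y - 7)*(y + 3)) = 1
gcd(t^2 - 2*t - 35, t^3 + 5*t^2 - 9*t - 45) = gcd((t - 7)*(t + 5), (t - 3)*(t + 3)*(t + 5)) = t + 5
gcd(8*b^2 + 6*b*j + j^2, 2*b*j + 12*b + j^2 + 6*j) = 2*b + j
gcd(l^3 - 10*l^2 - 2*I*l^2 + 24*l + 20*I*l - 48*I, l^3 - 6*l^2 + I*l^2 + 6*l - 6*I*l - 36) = l^2 + l*(-6 - 2*I) + 12*I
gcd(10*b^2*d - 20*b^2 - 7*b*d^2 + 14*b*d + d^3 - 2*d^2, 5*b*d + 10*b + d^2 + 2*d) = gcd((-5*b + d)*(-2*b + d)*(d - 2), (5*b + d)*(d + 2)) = 1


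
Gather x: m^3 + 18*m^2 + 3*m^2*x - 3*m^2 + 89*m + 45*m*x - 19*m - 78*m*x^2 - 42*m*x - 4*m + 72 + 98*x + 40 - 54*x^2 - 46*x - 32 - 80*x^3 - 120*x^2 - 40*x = m^3 + 15*m^2 + 66*m - 80*x^3 + x^2*(-78*m - 174) + x*(3*m^2 + 3*m + 12) + 80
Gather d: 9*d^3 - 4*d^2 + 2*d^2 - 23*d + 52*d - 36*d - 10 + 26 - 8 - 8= 9*d^3 - 2*d^2 - 7*d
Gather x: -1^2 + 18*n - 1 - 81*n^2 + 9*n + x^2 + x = -81*n^2 + 27*n + x^2 + x - 2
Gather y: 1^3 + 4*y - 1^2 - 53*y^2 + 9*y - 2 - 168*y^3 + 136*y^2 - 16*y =-168*y^3 + 83*y^2 - 3*y - 2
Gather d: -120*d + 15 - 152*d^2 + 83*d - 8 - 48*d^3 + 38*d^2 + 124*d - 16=-48*d^3 - 114*d^2 + 87*d - 9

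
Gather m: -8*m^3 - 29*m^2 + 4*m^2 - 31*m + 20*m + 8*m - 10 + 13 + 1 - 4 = -8*m^3 - 25*m^2 - 3*m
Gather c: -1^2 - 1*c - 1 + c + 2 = 0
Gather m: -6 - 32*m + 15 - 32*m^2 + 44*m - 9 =-32*m^2 + 12*m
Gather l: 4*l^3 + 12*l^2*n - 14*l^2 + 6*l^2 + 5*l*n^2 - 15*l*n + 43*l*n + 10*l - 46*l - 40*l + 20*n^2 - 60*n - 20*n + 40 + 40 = 4*l^3 + l^2*(12*n - 8) + l*(5*n^2 + 28*n - 76) + 20*n^2 - 80*n + 80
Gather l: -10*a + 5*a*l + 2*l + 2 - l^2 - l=-10*a - l^2 + l*(5*a + 1) + 2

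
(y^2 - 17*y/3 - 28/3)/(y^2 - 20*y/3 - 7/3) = (3*y + 4)/(3*y + 1)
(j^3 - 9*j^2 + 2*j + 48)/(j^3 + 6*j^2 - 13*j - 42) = (j - 8)/(j + 7)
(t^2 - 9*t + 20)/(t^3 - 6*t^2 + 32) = (t - 5)/(t^2 - 2*t - 8)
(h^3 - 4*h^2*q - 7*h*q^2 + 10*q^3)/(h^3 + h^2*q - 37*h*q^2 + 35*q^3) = (h + 2*q)/(h + 7*q)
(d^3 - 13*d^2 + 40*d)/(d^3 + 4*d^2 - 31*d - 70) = d*(d - 8)/(d^2 + 9*d + 14)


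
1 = 1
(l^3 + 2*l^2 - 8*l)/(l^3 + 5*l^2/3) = 3*(l^2 + 2*l - 8)/(l*(3*l + 5))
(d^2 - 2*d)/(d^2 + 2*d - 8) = d/(d + 4)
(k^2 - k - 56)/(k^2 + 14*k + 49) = (k - 8)/(k + 7)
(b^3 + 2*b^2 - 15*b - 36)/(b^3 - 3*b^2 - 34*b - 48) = (b^2 - b - 12)/(b^2 - 6*b - 16)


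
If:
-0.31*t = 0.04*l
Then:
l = -7.75*t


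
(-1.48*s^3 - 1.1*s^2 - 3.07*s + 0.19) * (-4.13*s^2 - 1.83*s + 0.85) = 6.1124*s^5 + 7.2514*s^4 + 13.4341*s^3 + 3.8984*s^2 - 2.9572*s + 0.1615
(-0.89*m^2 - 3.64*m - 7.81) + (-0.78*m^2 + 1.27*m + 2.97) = -1.67*m^2 - 2.37*m - 4.84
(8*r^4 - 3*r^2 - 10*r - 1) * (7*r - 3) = 56*r^5 - 24*r^4 - 21*r^3 - 61*r^2 + 23*r + 3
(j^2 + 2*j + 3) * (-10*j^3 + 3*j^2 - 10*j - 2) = -10*j^5 - 17*j^4 - 34*j^3 - 13*j^2 - 34*j - 6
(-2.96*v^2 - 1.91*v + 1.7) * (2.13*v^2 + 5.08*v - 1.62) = -6.3048*v^4 - 19.1051*v^3 - 1.2866*v^2 + 11.7302*v - 2.754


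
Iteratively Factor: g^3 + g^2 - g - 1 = (g + 1)*(g^2 - 1) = (g + 1)^2*(g - 1)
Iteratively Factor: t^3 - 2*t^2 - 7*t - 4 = (t - 4)*(t^2 + 2*t + 1) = (t - 4)*(t + 1)*(t + 1)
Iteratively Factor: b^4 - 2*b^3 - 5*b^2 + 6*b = (b - 3)*(b^3 + b^2 - 2*b) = b*(b - 3)*(b^2 + b - 2) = b*(b - 3)*(b - 1)*(b + 2)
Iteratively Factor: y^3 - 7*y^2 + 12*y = (y - 3)*(y^2 - 4*y) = (y - 4)*(y - 3)*(y)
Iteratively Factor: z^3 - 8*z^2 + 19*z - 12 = (z - 3)*(z^2 - 5*z + 4) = (z - 4)*(z - 3)*(z - 1)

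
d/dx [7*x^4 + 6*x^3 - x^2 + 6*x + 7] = 28*x^3 + 18*x^2 - 2*x + 6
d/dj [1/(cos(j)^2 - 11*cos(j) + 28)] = (2*cos(j) - 11)*sin(j)/(cos(j)^2 - 11*cos(j) + 28)^2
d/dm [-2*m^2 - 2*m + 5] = -4*m - 2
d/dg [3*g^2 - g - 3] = 6*g - 1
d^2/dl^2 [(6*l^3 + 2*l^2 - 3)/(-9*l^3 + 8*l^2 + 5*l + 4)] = 2*(-594*l^6 - 810*l^5 - 108*l^4 - 2110*l^3 + 3*l^2 + 396*l - 53)/(729*l^9 - 1944*l^8 + 513*l^7 + 676*l^6 + 1443*l^5 - 288*l^4 - 653*l^3 - 684*l^2 - 240*l - 64)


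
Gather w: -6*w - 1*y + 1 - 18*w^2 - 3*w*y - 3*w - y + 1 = -18*w^2 + w*(-3*y - 9) - 2*y + 2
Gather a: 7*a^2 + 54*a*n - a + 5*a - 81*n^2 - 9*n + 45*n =7*a^2 + a*(54*n + 4) - 81*n^2 + 36*n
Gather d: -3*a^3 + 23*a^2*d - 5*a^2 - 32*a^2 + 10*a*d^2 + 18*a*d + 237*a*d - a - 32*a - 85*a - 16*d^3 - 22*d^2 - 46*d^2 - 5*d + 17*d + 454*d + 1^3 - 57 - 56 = -3*a^3 - 37*a^2 - 118*a - 16*d^3 + d^2*(10*a - 68) + d*(23*a^2 + 255*a + 466) - 112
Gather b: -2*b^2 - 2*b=-2*b^2 - 2*b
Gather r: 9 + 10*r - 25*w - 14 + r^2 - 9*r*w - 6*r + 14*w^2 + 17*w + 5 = r^2 + r*(4 - 9*w) + 14*w^2 - 8*w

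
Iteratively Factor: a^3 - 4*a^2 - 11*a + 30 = (a - 2)*(a^2 - 2*a - 15) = (a - 5)*(a - 2)*(a + 3)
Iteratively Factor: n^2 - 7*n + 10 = (n - 2)*(n - 5)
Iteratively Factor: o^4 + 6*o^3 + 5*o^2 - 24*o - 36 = (o + 3)*(o^3 + 3*o^2 - 4*o - 12) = (o + 3)^2*(o^2 - 4) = (o + 2)*(o + 3)^2*(o - 2)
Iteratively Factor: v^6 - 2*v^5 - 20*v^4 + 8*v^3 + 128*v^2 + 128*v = (v + 2)*(v^5 - 4*v^4 - 12*v^3 + 32*v^2 + 64*v) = (v - 4)*(v + 2)*(v^4 - 12*v^2 - 16*v) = v*(v - 4)*(v + 2)*(v^3 - 12*v - 16) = v*(v - 4)*(v + 2)^2*(v^2 - 2*v - 8) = v*(v - 4)*(v + 2)^3*(v - 4)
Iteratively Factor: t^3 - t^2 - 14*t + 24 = (t - 2)*(t^2 + t - 12) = (t - 3)*(t - 2)*(t + 4)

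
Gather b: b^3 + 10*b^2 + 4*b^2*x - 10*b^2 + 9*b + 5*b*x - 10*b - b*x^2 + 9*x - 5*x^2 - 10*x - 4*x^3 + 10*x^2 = b^3 + 4*b^2*x + b*(-x^2 + 5*x - 1) - 4*x^3 + 5*x^2 - x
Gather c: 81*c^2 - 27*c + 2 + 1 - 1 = 81*c^2 - 27*c + 2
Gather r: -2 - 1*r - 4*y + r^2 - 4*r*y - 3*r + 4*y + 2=r^2 + r*(-4*y - 4)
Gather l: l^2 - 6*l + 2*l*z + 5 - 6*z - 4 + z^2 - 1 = l^2 + l*(2*z - 6) + z^2 - 6*z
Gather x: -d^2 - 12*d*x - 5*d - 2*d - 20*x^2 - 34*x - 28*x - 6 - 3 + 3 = -d^2 - 7*d - 20*x^2 + x*(-12*d - 62) - 6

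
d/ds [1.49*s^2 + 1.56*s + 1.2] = 2.98*s + 1.56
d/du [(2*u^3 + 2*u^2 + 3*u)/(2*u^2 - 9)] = (4*u^4 - 60*u^2 - 36*u - 27)/(4*u^4 - 36*u^2 + 81)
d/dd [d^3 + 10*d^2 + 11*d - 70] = 3*d^2 + 20*d + 11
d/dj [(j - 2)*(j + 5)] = 2*j + 3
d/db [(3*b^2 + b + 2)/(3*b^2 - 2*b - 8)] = (-9*b^2 - 60*b - 4)/(9*b^4 - 12*b^3 - 44*b^2 + 32*b + 64)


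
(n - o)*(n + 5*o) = n^2 + 4*n*o - 5*o^2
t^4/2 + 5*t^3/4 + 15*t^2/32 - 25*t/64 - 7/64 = (t/2 + 1/2)*(t - 1/2)*(t + 1/4)*(t + 7/4)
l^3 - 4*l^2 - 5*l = l*(l - 5)*(l + 1)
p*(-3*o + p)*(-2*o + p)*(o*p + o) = 6*o^3*p^2 + 6*o^3*p - 5*o^2*p^3 - 5*o^2*p^2 + o*p^4 + o*p^3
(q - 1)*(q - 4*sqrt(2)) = q^2 - 4*sqrt(2)*q - q + 4*sqrt(2)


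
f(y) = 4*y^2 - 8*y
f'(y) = 8*y - 8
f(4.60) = 47.84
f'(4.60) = 28.80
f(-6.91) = 246.27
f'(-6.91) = -63.28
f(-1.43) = 19.62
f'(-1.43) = -19.44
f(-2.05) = 33.21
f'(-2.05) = -24.40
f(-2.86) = 55.60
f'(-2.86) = -30.88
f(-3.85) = 90.09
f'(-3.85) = -38.80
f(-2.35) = 40.89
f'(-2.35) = -26.80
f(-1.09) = 13.47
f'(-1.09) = -16.72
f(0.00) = 0.00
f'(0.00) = -8.00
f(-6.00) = 192.00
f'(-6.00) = -56.00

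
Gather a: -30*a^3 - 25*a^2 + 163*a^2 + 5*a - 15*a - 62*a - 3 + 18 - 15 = -30*a^3 + 138*a^2 - 72*a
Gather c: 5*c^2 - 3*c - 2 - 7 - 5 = 5*c^2 - 3*c - 14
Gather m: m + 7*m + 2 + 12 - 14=8*m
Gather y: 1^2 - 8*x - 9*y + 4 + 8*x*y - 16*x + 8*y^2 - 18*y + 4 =-24*x + 8*y^2 + y*(8*x - 27) + 9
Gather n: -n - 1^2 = -n - 1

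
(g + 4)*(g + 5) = g^2 + 9*g + 20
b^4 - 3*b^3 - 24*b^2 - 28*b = b*(b - 7)*(b + 2)^2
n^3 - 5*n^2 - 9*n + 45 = (n - 5)*(n - 3)*(n + 3)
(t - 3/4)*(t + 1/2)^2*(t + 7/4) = t^4 + 2*t^3 - t^2/16 - 17*t/16 - 21/64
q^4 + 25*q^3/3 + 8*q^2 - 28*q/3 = q*(q - 2/3)*(q + 2)*(q + 7)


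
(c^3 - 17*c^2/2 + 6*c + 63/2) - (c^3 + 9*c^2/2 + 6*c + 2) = 59/2 - 13*c^2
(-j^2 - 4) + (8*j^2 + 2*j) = 7*j^2 + 2*j - 4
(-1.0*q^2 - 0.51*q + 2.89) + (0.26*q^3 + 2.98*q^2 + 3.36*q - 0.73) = 0.26*q^3 + 1.98*q^2 + 2.85*q + 2.16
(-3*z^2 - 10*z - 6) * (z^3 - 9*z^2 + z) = -3*z^5 + 17*z^4 + 81*z^3 + 44*z^2 - 6*z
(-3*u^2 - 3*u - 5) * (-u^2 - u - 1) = 3*u^4 + 6*u^3 + 11*u^2 + 8*u + 5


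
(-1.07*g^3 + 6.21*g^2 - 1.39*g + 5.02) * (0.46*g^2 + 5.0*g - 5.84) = -0.4922*g^5 - 2.4934*g^4 + 36.6594*g^3 - 40.9072*g^2 + 33.2176*g - 29.3168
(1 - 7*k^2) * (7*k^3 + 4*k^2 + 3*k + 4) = -49*k^5 - 28*k^4 - 14*k^3 - 24*k^2 + 3*k + 4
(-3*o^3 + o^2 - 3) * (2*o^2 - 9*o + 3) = -6*o^5 + 29*o^4 - 18*o^3 - 3*o^2 + 27*o - 9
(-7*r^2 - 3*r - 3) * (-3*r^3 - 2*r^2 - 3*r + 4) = 21*r^5 + 23*r^4 + 36*r^3 - 13*r^2 - 3*r - 12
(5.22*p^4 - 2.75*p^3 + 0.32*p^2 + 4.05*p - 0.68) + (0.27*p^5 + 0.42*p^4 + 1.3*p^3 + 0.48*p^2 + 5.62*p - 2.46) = 0.27*p^5 + 5.64*p^4 - 1.45*p^3 + 0.8*p^2 + 9.67*p - 3.14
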